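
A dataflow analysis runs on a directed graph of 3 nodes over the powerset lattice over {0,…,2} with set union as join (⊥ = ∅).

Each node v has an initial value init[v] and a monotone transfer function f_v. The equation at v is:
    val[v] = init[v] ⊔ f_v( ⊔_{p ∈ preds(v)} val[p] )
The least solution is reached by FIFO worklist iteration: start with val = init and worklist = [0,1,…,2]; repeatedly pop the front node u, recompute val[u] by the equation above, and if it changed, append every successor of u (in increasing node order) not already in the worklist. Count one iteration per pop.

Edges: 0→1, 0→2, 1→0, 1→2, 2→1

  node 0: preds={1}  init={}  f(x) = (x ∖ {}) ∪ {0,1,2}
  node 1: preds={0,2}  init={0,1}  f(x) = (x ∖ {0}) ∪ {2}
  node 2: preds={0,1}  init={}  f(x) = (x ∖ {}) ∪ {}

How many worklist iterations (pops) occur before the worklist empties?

Iteration log — 5 steps:
  step 1. node 0  ⊔preds={0,1}  new={0,1,2}  old={}  +wl: 
  step 2. node 1  ⊔preds={0,1,2}  new={0,1,2}  old={0,1}  +wl: 0
  step 3. node 2  ⊔preds={0,1,2}  new={0,1,2}  old={}  +wl: 1
  step 4. node 0  ⊔preds={0,1,2}  new={0,1,2}  stable
  step 5. node 1  ⊔preds={0,1,2}  new={0,1,2}  stable

Least fixpoint reached:
  node 0: {0,1,2}
  node 1: {0,1,2}
  node 2: {0,1,2}

5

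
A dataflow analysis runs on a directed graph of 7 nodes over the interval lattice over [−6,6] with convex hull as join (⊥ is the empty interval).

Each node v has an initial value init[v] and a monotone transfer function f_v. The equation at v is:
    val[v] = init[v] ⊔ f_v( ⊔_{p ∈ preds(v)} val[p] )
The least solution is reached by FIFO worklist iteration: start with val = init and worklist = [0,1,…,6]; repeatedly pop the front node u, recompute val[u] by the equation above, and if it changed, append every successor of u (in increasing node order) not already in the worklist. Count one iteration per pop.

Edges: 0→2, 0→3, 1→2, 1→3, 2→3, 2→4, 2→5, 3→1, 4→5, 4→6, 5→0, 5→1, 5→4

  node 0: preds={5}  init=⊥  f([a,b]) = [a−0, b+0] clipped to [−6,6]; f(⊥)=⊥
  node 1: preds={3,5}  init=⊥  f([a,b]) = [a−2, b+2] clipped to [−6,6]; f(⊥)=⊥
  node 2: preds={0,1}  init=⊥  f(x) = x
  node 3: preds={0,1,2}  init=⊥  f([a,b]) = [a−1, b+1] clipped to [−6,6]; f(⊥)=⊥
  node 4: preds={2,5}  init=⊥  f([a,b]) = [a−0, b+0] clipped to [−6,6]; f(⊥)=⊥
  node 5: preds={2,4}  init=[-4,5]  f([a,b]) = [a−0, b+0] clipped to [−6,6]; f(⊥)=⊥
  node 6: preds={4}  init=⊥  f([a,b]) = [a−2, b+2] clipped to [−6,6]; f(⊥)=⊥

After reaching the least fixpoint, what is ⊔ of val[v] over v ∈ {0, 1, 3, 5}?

[-6,6]

Iteration log — 12 steps:
  step 1. node 0  ⊔preds=[-4,5]  new=[-4,5]  old=⊥  +wl: 
  step 2. node 1  ⊔preds=[-4,5]  new=[-6,6]  old=⊥  +wl: 
  step 3. node 2  ⊔preds=[-6,6]  new=[-6,6]  old=⊥  +wl: 
  step 4. node 3  ⊔preds=[-6,6]  new=[-6,6]  old=⊥  +wl: 1
  step 5. node 4  ⊔preds=[-6,6]  new=[-6,6]  old=⊥  +wl: 
  step 6. node 5  ⊔preds=[-6,6]  new=[-6,6]  old=[-4,5]  +wl: 0,4
  step 7. node 6  ⊔preds=[-6,6]  new=[-6,6]  old=⊥  +wl: 
  step 8. node 1  ⊔preds=[-6,6]  new=[-6,6]  stable
  step 9. node 0  ⊔preds=[-6,6]  new=[-6,6]  old=[-4,5]  +wl: 2,3
  step 10. node 4  ⊔preds=[-6,6]  new=[-6,6]  stable
  step 11. node 2  ⊔preds=[-6,6]  new=[-6,6]  stable
  step 12. node 3  ⊔preds=[-6,6]  new=[-6,6]  stable

Least fixpoint reached:
  node 0: [-6,6]
  node 1: [-6,6]
  node 2: [-6,6]
  node 3: [-6,6]
  node 4: [-6,6]
  node 5: [-6,6]
  node 6: [-6,6]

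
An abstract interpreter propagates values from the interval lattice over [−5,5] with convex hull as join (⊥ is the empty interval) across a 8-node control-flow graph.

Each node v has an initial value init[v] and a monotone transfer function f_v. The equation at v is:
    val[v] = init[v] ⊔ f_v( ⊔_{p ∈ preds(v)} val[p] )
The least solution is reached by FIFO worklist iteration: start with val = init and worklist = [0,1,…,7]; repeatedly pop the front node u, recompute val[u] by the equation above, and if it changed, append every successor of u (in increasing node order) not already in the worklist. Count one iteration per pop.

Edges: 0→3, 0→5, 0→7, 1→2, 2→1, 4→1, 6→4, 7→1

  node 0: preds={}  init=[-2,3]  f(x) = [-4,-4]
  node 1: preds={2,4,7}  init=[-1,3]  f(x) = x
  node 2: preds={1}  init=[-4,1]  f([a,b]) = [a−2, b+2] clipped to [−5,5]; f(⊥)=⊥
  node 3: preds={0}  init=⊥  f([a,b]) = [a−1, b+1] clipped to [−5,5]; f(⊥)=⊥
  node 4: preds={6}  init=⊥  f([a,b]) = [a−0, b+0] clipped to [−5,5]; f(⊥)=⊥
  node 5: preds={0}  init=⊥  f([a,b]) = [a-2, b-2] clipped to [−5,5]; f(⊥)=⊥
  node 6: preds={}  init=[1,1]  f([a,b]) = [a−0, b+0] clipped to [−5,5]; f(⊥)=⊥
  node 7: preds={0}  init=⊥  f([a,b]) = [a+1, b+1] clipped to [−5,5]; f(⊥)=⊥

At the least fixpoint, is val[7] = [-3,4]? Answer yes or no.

Worklist (10 pops):
  #1 pop 0: in=⊥ → [-4,3] (was [-2,3]); enqueue []
  #2 pop 1: in=[-4,1] → [-4,3] (was [-1,3]); enqueue []
  #3 pop 2: in=[-4,3] → [-5,5] (was [-4,1]); enqueue [1]
  #4 pop 3: in=[-4,3] → [-5,4] (was ⊥); enqueue []
  #5 pop 4: in=[1,1] → [1,1] (was ⊥); enqueue []
  #6 pop 5: in=[-4,3] → [-5,1] (was ⊥); enqueue []
  #7 pop 6: in=⊥ → [1,1] (no change)
  #8 pop 7: in=[-4,3] → [-3,4] (was ⊥); enqueue []
  #9 pop 1: in=[-5,5] → [-5,5] (was [-4,3]); enqueue [2]
  #10 pop 2: in=[-5,5] → [-5,5] (no change)

Fixpoint:
  val[0] = [-4,3]
  val[1] = [-5,5]
  val[2] = [-5,5]
  val[3] = [-5,4]
  val[4] = [1,1]
  val[5] = [-5,1]
  val[6] = [1,1]
  val[7] = [-3,4]

yes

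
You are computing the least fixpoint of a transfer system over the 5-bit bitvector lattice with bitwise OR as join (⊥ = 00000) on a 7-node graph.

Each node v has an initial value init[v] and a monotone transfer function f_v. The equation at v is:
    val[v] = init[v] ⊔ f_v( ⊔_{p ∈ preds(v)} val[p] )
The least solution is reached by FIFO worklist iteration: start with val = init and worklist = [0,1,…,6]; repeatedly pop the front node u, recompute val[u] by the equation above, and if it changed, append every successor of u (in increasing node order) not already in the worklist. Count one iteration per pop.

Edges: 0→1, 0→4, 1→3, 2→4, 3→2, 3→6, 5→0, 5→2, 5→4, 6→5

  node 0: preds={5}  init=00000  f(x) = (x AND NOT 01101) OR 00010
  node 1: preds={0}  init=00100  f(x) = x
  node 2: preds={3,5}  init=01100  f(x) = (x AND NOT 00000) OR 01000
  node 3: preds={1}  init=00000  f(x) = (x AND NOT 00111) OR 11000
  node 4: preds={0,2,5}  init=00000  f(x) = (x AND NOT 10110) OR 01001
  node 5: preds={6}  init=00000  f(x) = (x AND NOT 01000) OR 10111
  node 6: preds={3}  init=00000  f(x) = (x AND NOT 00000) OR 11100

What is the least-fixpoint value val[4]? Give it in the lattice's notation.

01001

Worklist (13 pops):
  #1 pop 0: in=00000 → 00010 (was 00000); enqueue []
  #2 pop 1: in=00010 → 00110 (was 00100); enqueue []
  #3 pop 2: in=00000 → 01100 (no change)
  #4 pop 3: in=00110 → 11000 (was 00000); enqueue [2]
  #5 pop 4: in=01110 → 01001 (was 00000); enqueue []
  #6 pop 5: in=00000 → 10111 (was 00000); enqueue [0,4]
  #7 pop 6: in=11000 → 11100 (was 00000); enqueue [5]
  #8 pop 2: in=11111 → 11111 (was 01100); enqueue []
  #9 pop 0: in=10111 → 10010 (was 00010); enqueue [1]
  #10 pop 4: in=11111 → 01001 (no change)
  #11 pop 5: in=11100 → 10111 (no change)
  #12 pop 1: in=10010 → 10110 (was 00110); enqueue [3]
  #13 pop 3: in=10110 → 11000 (no change)

Fixpoint:
  val[0] = 10010
  val[1] = 10110
  val[2] = 11111
  val[3] = 11000
  val[4] = 01001
  val[5] = 10111
  val[6] = 11100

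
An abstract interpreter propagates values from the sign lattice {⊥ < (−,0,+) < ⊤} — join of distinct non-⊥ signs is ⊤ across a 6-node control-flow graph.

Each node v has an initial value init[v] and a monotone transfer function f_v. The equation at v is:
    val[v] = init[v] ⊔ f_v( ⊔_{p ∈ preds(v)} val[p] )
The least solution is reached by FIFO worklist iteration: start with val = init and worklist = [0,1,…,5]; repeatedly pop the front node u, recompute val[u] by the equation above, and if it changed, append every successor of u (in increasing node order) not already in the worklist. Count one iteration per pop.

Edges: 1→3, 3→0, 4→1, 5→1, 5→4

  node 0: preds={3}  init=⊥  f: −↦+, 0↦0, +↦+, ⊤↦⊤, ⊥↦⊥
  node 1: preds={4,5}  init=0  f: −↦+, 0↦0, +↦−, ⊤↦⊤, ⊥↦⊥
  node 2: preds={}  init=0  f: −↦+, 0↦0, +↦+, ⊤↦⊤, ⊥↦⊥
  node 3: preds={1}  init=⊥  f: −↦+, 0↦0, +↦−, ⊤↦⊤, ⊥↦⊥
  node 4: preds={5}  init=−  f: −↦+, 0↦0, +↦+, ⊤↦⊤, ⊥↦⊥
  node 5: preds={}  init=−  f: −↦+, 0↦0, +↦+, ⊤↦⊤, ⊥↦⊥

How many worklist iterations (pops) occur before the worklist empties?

Trace (8 dequeues):
  [1] u=0 | in ⊥ | out ⊥ | ==
  [2] u=1 | in − | out ⊤ | prev 0 | push {}
  [3] u=2 | in ⊥ | out 0 | ==
  [4] u=3 | in ⊤ | out ⊤ | prev ⊥ | push {0}
  [5] u=4 | in − | out ⊤ | prev − | push {1}
  [6] u=5 | in ⊥ | out − | ==
  [7] u=0 | in ⊤ | out ⊤ | prev ⊥ | push {}
  [8] u=1 | in ⊤ | out ⊤ | ==

Converged values:
  [0] ⊤
  [1] ⊤
  [2] 0
  [3] ⊤
  [4] ⊤
  [5] −

8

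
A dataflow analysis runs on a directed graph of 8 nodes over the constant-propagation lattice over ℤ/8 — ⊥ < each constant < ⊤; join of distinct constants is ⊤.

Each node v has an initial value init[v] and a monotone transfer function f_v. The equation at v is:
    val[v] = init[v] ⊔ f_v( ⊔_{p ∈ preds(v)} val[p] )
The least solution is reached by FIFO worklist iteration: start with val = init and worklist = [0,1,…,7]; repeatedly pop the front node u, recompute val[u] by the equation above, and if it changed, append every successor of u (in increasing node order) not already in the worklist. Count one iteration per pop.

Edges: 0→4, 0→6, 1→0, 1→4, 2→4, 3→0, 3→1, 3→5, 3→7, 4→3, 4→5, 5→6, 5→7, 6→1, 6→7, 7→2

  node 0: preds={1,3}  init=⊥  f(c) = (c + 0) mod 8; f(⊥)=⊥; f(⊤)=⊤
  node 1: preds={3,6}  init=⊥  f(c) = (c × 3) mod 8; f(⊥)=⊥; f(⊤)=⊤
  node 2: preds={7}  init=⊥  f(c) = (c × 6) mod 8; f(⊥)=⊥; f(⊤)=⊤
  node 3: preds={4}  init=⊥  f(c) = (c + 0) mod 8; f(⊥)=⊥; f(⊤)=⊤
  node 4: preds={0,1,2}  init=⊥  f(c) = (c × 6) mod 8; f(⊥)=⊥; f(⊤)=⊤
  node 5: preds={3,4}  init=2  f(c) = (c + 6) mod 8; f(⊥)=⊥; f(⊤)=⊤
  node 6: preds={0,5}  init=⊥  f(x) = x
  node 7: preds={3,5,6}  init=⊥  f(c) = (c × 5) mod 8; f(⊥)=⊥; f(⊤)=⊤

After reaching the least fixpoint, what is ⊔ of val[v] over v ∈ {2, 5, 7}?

Iteration log — 22 steps:
  step 1. node 0  ⊔preds=⊥  new=⊥  stable
  step 2. node 1  ⊔preds=⊥  new=⊥  stable
  step 3. node 2  ⊔preds=⊥  new=⊥  stable
  step 4. node 3  ⊔preds=⊥  new=⊥  stable
  step 5. node 4  ⊔preds=⊥  new=⊥  stable
  step 6. node 5  ⊔preds=⊥  new=2  stable
  step 7. node 6  ⊔preds=2  new=2  old=⊥  +wl: 1
  step 8. node 7  ⊔preds=2  new=2  old=⊥  +wl: 2
  step 9. node 1  ⊔preds=2  new=6  old=⊥  +wl: 0,4
  step 10. node 2  ⊔preds=2  new=4  old=⊥  +wl: 
  step 11. node 0  ⊔preds=6  new=6  old=⊥  +wl: 6
  step 12. node 4  ⊔preds=⊤  new=⊤  old=⊥  +wl: 3,5
  step 13. node 6  ⊔preds=⊤  new=⊤  old=2  +wl: 1,7
  step 14. node 3  ⊔preds=⊤  new=⊤  old=⊥  +wl: 0
  step 15. node 5  ⊔preds=⊤  new=⊤  old=2  +wl: 6
  step 16. node 1  ⊔preds=⊤  new=⊤  old=6  +wl: 4
  step 17. node 7  ⊔preds=⊤  new=⊤  old=2  +wl: 2
  step 18. node 0  ⊔preds=⊤  new=⊤  old=6  +wl: 
  step 19. node 6  ⊔preds=⊤  new=⊤  stable
  step 20. node 4  ⊔preds=⊤  new=⊤  stable
  step 21. node 2  ⊔preds=⊤  new=⊤  old=4  +wl: 4
  step 22. node 4  ⊔preds=⊤  new=⊤  stable

Least fixpoint reached:
  node 0: ⊤
  node 1: ⊤
  node 2: ⊤
  node 3: ⊤
  node 4: ⊤
  node 5: ⊤
  node 6: ⊤
  node 7: ⊤

⊤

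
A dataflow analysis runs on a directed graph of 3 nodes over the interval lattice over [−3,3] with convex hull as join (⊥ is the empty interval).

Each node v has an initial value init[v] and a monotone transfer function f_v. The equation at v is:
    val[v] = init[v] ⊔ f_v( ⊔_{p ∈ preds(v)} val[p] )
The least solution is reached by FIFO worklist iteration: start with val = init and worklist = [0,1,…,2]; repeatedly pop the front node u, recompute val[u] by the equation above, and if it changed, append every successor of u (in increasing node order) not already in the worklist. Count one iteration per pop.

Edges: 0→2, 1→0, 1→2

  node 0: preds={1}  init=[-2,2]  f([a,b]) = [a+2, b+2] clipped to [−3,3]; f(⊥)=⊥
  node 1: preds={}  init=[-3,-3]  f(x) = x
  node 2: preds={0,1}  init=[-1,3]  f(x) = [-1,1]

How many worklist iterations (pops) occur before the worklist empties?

Iteration log — 3 steps:
  step 1. node 0  ⊔preds=[-3,-3]  new=[-2,2]  stable
  step 2. node 1  ⊔preds=⊥  new=[-3,-3]  stable
  step 3. node 2  ⊔preds=[-3,2]  new=[-1,3]  stable

Least fixpoint reached:
  node 0: [-2,2]
  node 1: [-3,-3]
  node 2: [-1,3]

3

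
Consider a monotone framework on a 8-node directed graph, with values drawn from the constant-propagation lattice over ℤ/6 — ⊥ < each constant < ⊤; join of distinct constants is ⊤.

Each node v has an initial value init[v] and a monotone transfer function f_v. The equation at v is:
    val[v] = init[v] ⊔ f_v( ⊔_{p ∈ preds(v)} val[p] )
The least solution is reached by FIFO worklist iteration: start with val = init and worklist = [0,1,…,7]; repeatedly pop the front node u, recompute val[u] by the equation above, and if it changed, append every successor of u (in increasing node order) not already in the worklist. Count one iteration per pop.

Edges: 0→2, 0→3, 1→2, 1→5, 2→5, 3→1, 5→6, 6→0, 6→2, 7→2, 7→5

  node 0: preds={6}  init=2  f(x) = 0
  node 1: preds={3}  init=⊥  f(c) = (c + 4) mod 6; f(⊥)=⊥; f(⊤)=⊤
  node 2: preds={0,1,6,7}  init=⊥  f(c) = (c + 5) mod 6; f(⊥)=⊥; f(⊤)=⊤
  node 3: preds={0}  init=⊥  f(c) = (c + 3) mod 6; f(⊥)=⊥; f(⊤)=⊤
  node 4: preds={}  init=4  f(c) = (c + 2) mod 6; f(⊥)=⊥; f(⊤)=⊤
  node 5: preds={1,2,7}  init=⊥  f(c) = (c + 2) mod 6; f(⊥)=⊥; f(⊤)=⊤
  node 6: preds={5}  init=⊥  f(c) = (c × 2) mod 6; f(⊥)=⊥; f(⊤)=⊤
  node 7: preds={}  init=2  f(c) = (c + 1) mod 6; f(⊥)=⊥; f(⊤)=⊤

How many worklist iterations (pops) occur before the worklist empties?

12

Trace (12 dequeues):
  [1] u=0 | in ⊥ | out ⊤ | prev 2 | push {}
  [2] u=1 | in ⊥ | out ⊥ | ==
  [3] u=2 | in ⊤ | out ⊤ | prev ⊥ | push {}
  [4] u=3 | in ⊤ | out ⊤ | prev ⊥ | push {1}
  [5] u=4 | in ⊥ | out 4 | ==
  [6] u=5 | in ⊤ | out ⊤ | prev ⊥ | push {}
  [7] u=6 | in ⊤ | out ⊤ | prev ⊥ | push {0,2}
  [8] u=7 | in ⊥ | out 2 | ==
  [9] u=1 | in ⊤ | out ⊤ | prev ⊥ | push {5}
  [10] u=0 | in ⊤ | out ⊤ | ==
  [11] u=2 | in ⊤ | out ⊤ | ==
  [12] u=5 | in ⊤ | out ⊤ | ==

Converged values:
  [0] ⊤
  [1] ⊤
  [2] ⊤
  [3] ⊤
  [4] 4
  [5] ⊤
  [6] ⊤
  [7] 2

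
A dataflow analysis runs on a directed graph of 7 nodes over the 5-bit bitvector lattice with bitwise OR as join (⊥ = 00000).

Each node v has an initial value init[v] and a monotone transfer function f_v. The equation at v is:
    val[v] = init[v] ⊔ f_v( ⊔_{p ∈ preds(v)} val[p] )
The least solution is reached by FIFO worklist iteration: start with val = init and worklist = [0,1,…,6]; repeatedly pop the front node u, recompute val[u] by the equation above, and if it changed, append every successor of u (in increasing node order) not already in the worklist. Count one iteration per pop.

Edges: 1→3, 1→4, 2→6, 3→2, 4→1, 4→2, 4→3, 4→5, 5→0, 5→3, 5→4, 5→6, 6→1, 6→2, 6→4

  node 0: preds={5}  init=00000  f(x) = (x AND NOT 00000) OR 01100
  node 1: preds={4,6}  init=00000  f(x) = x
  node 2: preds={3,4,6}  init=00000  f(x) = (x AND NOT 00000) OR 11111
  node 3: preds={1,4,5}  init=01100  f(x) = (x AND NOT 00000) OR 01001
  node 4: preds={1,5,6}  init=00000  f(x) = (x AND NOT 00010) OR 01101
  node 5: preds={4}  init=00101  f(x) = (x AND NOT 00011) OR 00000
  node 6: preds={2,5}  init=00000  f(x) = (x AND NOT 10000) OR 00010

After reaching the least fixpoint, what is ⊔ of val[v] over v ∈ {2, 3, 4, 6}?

11111

Trace (13 dequeues):
  [1] u=0 | in 00101 | out 01101 | prev 00000 | push {}
  [2] u=1 | in 00000 | out 00000 | ==
  [3] u=2 | in 01100 | out 11111 | prev 00000 | push {}
  [4] u=3 | in 00101 | out 01101 | prev 01100 | push {2}
  [5] u=4 | in 00101 | out 01101 | prev 00000 | push {1,3}
  [6] u=5 | in 01101 | out 01101 | prev 00101 | push {0,4}
  [7] u=6 | in 11111 | out 01111 | prev 00000 | push {}
  [8] u=2 | in 01111 | out 11111 | ==
  [9] u=1 | in 01111 | out 01111 | prev 00000 | push {}
  [10] u=3 | in 01111 | out 01111 | prev 01101 | push {2}
  [11] u=0 | in 01101 | out 01101 | ==
  [12] u=4 | in 01111 | out 01101 | ==
  [13] u=2 | in 01111 | out 11111 | ==

Converged values:
  [0] 01101
  [1] 01111
  [2] 11111
  [3] 01111
  [4] 01101
  [5] 01101
  [6] 01111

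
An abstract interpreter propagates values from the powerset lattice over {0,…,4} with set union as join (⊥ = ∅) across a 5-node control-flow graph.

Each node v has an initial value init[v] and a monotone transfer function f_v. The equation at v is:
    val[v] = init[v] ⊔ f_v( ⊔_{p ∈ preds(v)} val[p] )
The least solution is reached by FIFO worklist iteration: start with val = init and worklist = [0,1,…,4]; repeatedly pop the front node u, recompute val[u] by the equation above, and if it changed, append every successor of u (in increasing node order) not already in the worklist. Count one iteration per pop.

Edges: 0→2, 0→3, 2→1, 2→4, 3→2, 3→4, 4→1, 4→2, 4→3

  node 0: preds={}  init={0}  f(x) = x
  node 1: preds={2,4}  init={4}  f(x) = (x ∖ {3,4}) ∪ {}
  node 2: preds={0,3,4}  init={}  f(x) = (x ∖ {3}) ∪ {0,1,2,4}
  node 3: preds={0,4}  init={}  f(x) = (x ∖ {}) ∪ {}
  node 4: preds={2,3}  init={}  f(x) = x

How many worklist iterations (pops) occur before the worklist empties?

Worklist (10 pops):
  #1 pop 0: in={} → {0} (no change)
  #2 pop 1: in={} → {4} (no change)
  #3 pop 2: in={0} → {0,1,2,4} (was {}); enqueue [1]
  #4 pop 3: in={0} → {0} (was {}); enqueue [2]
  #5 pop 4: in={0,1,2,4} → {0,1,2,4} (was {}); enqueue [3]
  #6 pop 1: in={0,1,2,4} → {0,1,2,4} (was {4}); enqueue []
  #7 pop 2: in={0,1,2,4} → {0,1,2,4} (no change)
  #8 pop 3: in={0,1,2,4} → {0,1,2,4} (was {0}); enqueue [2,4]
  #9 pop 2: in={0,1,2,4} → {0,1,2,4} (no change)
  #10 pop 4: in={0,1,2,4} → {0,1,2,4} (no change)

Fixpoint:
  val[0] = {0}
  val[1] = {0,1,2,4}
  val[2] = {0,1,2,4}
  val[3] = {0,1,2,4}
  val[4] = {0,1,2,4}

10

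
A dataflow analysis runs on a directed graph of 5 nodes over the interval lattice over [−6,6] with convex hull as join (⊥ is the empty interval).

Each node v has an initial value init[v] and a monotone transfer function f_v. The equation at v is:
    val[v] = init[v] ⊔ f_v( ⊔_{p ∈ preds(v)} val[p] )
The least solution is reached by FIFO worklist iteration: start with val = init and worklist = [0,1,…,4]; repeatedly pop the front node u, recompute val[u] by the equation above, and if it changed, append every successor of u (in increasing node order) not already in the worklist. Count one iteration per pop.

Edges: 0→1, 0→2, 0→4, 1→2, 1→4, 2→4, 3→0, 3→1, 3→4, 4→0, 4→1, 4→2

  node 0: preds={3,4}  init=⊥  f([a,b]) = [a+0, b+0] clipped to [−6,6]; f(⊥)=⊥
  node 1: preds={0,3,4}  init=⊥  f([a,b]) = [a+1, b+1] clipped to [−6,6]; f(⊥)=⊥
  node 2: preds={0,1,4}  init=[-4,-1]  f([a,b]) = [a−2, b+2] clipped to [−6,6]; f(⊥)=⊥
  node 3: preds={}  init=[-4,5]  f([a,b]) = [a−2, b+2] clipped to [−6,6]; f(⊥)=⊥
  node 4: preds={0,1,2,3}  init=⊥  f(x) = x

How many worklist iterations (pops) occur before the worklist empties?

Worklist (9 pops):
  #1 pop 0: in=[-4,5] → [-4,5] (was ⊥); enqueue []
  #2 pop 1: in=[-4,5] → [-3,6] (was ⊥); enqueue []
  #3 pop 2: in=[-4,6] → [-6,6] (was [-4,-1]); enqueue []
  #4 pop 3: in=⊥ → [-4,5] (no change)
  #5 pop 4: in=[-6,6] → [-6,6] (was ⊥); enqueue [0,1,2]
  #6 pop 0: in=[-6,6] → [-6,6] (was [-4,5]); enqueue [4]
  #7 pop 1: in=[-6,6] → [-5,6] (was [-3,6]); enqueue []
  #8 pop 2: in=[-6,6] → [-6,6] (no change)
  #9 pop 4: in=[-6,6] → [-6,6] (no change)

Fixpoint:
  val[0] = [-6,6]
  val[1] = [-5,6]
  val[2] = [-6,6]
  val[3] = [-4,5]
  val[4] = [-6,6]

9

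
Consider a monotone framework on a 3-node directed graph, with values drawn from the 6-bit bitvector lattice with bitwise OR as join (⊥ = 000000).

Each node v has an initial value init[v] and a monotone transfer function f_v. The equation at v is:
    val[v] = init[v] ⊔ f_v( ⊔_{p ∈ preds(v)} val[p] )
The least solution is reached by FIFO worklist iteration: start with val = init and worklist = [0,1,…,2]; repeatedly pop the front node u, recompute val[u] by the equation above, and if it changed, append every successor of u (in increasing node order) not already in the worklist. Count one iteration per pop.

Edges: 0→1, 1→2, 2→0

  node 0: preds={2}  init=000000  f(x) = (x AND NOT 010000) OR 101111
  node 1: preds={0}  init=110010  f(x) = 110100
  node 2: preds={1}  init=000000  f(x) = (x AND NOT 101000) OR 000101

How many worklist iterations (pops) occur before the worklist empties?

4

Iteration log — 4 steps:
  step 1. node 0  ⊔preds=000000  new=101111  old=000000  +wl: 
  step 2. node 1  ⊔preds=101111  new=110110  old=110010  +wl: 
  step 3. node 2  ⊔preds=110110  new=010111  old=000000  +wl: 0
  step 4. node 0  ⊔preds=010111  new=101111  stable

Least fixpoint reached:
  node 0: 101111
  node 1: 110110
  node 2: 010111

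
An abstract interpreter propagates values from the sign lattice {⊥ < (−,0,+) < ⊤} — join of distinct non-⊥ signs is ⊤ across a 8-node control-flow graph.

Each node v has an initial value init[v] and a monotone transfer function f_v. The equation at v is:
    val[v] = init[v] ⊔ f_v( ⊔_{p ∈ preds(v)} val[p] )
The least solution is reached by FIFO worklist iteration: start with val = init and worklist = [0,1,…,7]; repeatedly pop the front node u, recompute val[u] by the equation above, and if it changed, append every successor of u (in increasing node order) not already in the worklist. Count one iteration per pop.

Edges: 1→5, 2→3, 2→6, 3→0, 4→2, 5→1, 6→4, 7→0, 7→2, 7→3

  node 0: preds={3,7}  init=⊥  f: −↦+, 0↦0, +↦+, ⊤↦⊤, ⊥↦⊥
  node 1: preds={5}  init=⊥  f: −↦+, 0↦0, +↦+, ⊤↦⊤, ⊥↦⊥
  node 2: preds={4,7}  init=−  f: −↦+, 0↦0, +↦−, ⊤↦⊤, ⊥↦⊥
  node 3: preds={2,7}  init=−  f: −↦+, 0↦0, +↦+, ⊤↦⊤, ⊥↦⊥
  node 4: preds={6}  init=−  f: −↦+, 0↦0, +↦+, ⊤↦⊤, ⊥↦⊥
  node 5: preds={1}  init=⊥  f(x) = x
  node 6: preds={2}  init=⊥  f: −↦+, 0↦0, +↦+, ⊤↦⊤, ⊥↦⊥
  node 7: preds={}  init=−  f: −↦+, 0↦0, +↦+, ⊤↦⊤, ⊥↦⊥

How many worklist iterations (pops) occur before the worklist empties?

Worklist (11 pops):
  #1 pop 0: in=− → + (was ⊥); enqueue []
  #2 pop 1: in=⊥ → ⊥ (no change)
  #3 pop 2: in=− → ⊤ (was −); enqueue []
  #4 pop 3: in=⊤ → ⊤ (was −); enqueue [0]
  #5 pop 4: in=⊥ → − (no change)
  #6 pop 5: in=⊥ → ⊥ (no change)
  #7 pop 6: in=⊤ → ⊤ (was ⊥); enqueue [4]
  #8 pop 7: in=⊥ → − (no change)
  #9 pop 0: in=⊤ → ⊤ (was +); enqueue []
  #10 pop 4: in=⊤ → ⊤ (was −); enqueue [2]
  #11 pop 2: in=⊤ → ⊤ (no change)

Fixpoint:
  val[0] = ⊤
  val[1] = ⊥
  val[2] = ⊤
  val[3] = ⊤
  val[4] = ⊤
  val[5] = ⊥
  val[6] = ⊤
  val[7] = −

11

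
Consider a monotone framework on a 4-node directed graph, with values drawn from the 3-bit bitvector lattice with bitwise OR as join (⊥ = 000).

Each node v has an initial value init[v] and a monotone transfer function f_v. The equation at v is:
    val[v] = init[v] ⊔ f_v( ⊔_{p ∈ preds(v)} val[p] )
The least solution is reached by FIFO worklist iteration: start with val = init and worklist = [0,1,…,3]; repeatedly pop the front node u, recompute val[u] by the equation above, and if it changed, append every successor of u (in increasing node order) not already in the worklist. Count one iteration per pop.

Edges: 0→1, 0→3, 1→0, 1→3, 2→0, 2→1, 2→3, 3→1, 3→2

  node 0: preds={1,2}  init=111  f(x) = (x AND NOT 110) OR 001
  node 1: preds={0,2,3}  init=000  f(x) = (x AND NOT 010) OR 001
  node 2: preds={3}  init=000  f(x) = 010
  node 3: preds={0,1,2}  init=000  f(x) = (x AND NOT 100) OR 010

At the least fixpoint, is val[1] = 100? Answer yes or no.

Worklist (7 pops):
  #1 pop 0: in=000 → 111 (no change)
  #2 pop 1: in=111 → 101 (was 000); enqueue [0]
  #3 pop 2: in=000 → 010 (was 000); enqueue [1]
  #4 pop 3: in=111 → 011 (was 000); enqueue [2]
  #5 pop 0: in=111 → 111 (no change)
  #6 pop 1: in=111 → 101 (no change)
  #7 pop 2: in=011 → 010 (no change)

Fixpoint:
  val[0] = 111
  val[1] = 101
  val[2] = 010
  val[3] = 011

no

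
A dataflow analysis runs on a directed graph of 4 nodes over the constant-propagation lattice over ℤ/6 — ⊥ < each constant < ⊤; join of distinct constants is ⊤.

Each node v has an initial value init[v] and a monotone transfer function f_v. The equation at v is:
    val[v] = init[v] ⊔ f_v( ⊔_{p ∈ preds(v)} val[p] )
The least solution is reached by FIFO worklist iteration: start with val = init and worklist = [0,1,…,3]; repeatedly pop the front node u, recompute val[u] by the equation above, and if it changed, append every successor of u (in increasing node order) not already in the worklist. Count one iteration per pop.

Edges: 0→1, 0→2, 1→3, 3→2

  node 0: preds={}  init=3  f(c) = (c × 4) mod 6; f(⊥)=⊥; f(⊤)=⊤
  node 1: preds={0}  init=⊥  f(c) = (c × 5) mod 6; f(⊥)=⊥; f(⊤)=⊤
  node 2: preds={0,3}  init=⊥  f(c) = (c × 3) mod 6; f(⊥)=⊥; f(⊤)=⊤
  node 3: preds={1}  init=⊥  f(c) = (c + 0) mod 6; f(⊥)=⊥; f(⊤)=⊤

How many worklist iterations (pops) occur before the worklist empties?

5

Iteration log — 5 steps:
  step 1. node 0  ⊔preds=⊥  new=3  stable
  step 2. node 1  ⊔preds=3  new=3  old=⊥  +wl: 
  step 3. node 2  ⊔preds=3  new=3  old=⊥  +wl: 
  step 4. node 3  ⊔preds=3  new=3  old=⊥  +wl: 2
  step 5. node 2  ⊔preds=3  new=3  stable

Least fixpoint reached:
  node 0: 3
  node 1: 3
  node 2: 3
  node 3: 3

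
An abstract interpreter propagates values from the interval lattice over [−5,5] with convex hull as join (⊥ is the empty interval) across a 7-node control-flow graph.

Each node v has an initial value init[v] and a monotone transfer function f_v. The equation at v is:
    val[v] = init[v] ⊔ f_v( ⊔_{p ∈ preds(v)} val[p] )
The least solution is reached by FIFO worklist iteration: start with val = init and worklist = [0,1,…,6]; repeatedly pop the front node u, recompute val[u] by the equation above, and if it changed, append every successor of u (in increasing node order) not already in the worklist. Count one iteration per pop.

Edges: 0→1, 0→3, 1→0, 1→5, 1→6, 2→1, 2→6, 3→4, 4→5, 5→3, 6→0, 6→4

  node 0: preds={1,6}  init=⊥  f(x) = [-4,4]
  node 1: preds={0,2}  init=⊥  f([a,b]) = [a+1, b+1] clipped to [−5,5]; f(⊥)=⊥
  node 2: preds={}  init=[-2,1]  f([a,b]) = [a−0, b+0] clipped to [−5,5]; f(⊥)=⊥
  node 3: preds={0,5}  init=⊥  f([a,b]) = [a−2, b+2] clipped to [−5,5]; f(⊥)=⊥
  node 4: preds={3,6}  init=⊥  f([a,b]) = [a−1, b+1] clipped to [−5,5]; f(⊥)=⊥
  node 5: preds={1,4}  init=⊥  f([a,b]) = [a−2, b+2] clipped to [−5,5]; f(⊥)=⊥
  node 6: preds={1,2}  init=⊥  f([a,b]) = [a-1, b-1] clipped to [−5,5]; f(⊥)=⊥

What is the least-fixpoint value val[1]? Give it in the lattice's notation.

Iteration log — 10 steps:
  step 1. node 0  ⊔preds=⊥  new=[-4,4]  old=⊥  +wl: 
  step 2. node 1  ⊔preds=[-4,4]  new=[-3,5]  old=⊥  +wl: 0
  step 3. node 2  ⊔preds=⊥  new=[-2,1]  stable
  step 4. node 3  ⊔preds=[-4,4]  new=[-5,5]  old=⊥  +wl: 
  step 5. node 4  ⊔preds=[-5,5]  new=[-5,5]  old=⊥  +wl: 
  step 6. node 5  ⊔preds=[-5,5]  new=[-5,5]  old=⊥  +wl: 3
  step 7. node 6  ⊔preds=[-3,5]  new=[-4,4]  old=⊥  +wl: 4
  step 8. node 0  ⊔preds=[-4,5]  new=[-4,4]  stable
  step 9. node 3  ⊔preds=[-5,5]  new=[-5,5]  stable
  step 10. node 4  ⊔preds=[-5,5]  new=[-5,5]  stable

Least fixpoint reached:
  node 0: [-4,4]
  node 1: [-3,5]
  node 2: [-2,1]
  node 3: [-5,5]
  node 4: [-5,5]
  node 5: [-5,5]
  node 6: [-4,4]

[-3,5]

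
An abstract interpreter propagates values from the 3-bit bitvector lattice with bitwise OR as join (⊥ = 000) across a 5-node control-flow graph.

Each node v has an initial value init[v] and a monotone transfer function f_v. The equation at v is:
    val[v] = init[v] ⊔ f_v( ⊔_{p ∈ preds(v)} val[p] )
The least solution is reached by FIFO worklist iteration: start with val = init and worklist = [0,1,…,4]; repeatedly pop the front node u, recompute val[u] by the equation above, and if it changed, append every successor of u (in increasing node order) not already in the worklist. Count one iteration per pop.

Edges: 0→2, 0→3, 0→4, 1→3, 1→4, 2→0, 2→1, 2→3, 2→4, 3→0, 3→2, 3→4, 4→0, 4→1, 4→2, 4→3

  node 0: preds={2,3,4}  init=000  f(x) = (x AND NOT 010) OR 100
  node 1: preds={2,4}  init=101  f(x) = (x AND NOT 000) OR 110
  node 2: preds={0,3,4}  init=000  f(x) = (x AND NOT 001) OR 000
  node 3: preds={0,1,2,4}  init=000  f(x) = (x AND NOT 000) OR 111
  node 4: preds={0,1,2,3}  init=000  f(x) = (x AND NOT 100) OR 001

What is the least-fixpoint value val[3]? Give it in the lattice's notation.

Iteration log — 12 steps:
  step 1. node 0  ⊔preds=000  new=100  old=000  +wl: 
  step 2. node 1  ⊔preds=000  new=111  old=101  +wl: 
  step 3. node 2  ⊔preds=100  new=100  old=000  +wl: 0,1
  step 4. node 3  ⊔preds=111  new=111  old=000  +wl: 2
  step 5. node 4  ⊔preds=111  new=011  old=000  +wl: 3
  step 6. node 0  ⊔preds=111  new=101  old=100  +wl: 4
  step 7. node 1  ⊔preds=111  new=111  stable
  step 8. node 2  ⊔preds=111  new=110  old=100  +wl: 0,1
  step 9. node 3  ⊔preds=111  new=111  stable
  step 10. node 4  ⊔preds=111  new=011  stable
  step 11. node 0  ⊔preds=111  new=101  stable
  step 12. node 1  ⊔preds=111  new=111  stable

Least fixpoint reached:
  node 0: 101
  node 1: 111
  node 2: 110
  node 3: 111
  node 4: 011

111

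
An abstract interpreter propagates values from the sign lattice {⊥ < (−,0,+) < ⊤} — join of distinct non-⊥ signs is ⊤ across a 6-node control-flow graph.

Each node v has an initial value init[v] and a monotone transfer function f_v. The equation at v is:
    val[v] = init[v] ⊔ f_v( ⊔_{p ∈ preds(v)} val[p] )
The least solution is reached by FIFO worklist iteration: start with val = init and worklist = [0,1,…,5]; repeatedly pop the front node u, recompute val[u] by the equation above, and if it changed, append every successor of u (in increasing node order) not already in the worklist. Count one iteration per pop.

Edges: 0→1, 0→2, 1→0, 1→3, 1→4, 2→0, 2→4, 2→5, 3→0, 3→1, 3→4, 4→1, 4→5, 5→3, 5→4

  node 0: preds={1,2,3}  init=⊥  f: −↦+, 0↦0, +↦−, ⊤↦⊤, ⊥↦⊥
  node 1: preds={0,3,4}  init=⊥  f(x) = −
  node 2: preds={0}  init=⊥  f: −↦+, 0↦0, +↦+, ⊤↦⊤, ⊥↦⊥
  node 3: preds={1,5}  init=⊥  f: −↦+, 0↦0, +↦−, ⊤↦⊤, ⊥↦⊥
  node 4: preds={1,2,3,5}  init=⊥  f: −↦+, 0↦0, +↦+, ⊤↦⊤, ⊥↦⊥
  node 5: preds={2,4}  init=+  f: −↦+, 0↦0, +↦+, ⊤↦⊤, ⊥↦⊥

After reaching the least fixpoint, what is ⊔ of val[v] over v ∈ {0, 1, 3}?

Trace (14 dequeues):
  [1] u=0 | in ⊥ | out ⊥ | ==
  [2] u=1 | in ⊥ | out − | prev ⊥ | push {0}
  [3] u=2 | in ⊥ | out ⊥ | ==
  [4] u=3 | in ⊤ | out ⊤ | prev ⊥ | push {1}
  [5] u=4 | in ⊤ | out ⊤ | prev ⊥ | push {}
  [6] u=5 | in ⊤ | out ⊤ | prev + | push {3,4}
  [7] u=0 | in ⊤ | out ⊤ | prev ⊥ | push {2}
  [8] u=1 | in ⊤ | out − | ==
  [9] u=3 | in ⊤ | out ⊤ | ==
  [10] u=4 | in ⊤ | out ⊤ | ==
  [11] u=2 | in ⊤ | out ⊤ | prev ⊥ | push {0,4,5}
  [12] u=0 | in ⊤ | out ⊤ | ==
  [13] u=4 | in ⊤ | out ⊤ | ==
  [14] u=5 | in ⊤ | out ⊤ | ==

Converged values:
  [0] ⊤
  [1] −
  [2] ⊤
  [3] ⊤
  [4] ⊤
  [5] ⊤

⊤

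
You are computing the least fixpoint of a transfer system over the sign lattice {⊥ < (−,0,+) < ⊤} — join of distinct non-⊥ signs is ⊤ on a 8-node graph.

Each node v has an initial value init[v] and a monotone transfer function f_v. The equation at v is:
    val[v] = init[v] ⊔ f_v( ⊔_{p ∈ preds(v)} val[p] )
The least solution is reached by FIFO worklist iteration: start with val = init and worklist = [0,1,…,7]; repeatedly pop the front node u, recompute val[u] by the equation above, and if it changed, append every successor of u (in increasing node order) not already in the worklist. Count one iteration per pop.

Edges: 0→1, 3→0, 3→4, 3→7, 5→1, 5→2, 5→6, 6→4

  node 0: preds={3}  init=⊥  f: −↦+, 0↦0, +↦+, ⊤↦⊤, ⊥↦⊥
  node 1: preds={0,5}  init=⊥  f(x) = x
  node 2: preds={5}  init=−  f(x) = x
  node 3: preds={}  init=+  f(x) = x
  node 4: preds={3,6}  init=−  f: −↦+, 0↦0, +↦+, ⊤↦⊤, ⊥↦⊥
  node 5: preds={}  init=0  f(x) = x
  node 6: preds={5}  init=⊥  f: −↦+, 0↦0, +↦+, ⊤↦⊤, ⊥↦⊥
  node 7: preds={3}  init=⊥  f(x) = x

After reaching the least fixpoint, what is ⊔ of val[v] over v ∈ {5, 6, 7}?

⊤

Worklist (9 pops):
  #1 pop 0: in=+ → + (was ⊥); enqueue []
  #2 pop 1: in=⊤ → ⊤ (was ⊥); enqueue []
  #3 pop 2: in=0 → ⊤ (was −); enqueue []
  #4 pop 3: in=⊥ → + (no change)
  #5 pop 4: in=+ → ⊤ (was −); enqueue []
  #6 pop 5: in=⊥ → 0 (no change)
  #7 pop 6: in=0 → 0 (was ⊥); enqueue [4]
  #8 pop 7: in=+ → + (was ⊥); enqueue []
  #9 pop 4: in=⊤ → ⊤ (no change)

Fixpoint:
  val[0] = +
  val[1] = ⊤
  val[2] = ⊤
  val[3] = +
  val[4] = ⊤
  val[5] = 0
  val[6] = 0
  val[7] = +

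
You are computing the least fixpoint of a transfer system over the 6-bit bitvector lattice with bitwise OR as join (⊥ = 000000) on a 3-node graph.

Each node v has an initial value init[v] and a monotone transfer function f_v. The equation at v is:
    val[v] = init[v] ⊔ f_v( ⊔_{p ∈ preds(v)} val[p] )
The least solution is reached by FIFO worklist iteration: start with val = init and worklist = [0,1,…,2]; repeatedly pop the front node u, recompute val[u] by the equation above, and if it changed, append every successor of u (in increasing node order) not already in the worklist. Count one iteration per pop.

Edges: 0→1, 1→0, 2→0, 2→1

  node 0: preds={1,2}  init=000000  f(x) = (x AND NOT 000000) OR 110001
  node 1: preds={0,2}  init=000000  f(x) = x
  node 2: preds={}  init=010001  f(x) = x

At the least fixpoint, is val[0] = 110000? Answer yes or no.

no

Trace (4 dequeues):
  [1] u=0 | in 010001 | out 110001 | prev 000000 | push {}
  [2] u=1 | in 110001 | out 110001 | prev 000000 | push {0}
  [3] u=2 | in 000000 | out 010001 | ==
  [4] u=0 | in 110001 | out 110001 | ==

Converged values:
  [0] 110001
  [1] 110001
  [2] 010001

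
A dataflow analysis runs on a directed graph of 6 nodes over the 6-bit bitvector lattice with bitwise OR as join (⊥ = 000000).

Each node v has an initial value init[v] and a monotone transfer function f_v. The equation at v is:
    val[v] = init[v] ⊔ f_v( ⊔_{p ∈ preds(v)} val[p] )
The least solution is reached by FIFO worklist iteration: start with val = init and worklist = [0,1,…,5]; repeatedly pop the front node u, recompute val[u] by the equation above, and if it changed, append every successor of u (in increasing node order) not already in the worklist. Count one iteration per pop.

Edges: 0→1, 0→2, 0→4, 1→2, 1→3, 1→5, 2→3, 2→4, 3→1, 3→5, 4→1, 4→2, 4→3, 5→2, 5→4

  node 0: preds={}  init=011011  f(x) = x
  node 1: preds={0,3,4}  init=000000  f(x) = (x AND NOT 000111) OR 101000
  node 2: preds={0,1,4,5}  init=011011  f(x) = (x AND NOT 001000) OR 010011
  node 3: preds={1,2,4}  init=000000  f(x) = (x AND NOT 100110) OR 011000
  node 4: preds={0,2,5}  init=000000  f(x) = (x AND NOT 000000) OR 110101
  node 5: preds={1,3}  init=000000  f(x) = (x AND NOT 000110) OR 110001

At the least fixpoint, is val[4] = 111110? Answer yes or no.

no

Trace (10 dequeues):
  [1] u=0 | in 000000 | out 011011 | ==
  [2] u=1 | in 011011 | out 111000 | prev 000000 | push {}
  [3] u=2 | in 111011 | out 111011 | prev 011011 | push {}
  [4] u=3 | in 111011 | out 011001 | prev 000000 | push {1}
  [5] u=4 | in 111011 | out 111111 | prev 000000 | push {2,3}
  [6] u=5 | in 111001 | out 111001 | prev 000000 | push {4}
  [7] u=1 | in 111111 | out 111000 | ==
  [8] u=2 | in 111111 | out 111111 | prev 111011 | push {}
  [9] u=3 | in 111111 | out 011001 | ==
  [10] u=4 | in 111111 | out 111111 | ==

Converged values:
  [0] 011011
  [1] 111000
  [2] 111111
  [3] 011001
  [4] 111111
  [5] 111001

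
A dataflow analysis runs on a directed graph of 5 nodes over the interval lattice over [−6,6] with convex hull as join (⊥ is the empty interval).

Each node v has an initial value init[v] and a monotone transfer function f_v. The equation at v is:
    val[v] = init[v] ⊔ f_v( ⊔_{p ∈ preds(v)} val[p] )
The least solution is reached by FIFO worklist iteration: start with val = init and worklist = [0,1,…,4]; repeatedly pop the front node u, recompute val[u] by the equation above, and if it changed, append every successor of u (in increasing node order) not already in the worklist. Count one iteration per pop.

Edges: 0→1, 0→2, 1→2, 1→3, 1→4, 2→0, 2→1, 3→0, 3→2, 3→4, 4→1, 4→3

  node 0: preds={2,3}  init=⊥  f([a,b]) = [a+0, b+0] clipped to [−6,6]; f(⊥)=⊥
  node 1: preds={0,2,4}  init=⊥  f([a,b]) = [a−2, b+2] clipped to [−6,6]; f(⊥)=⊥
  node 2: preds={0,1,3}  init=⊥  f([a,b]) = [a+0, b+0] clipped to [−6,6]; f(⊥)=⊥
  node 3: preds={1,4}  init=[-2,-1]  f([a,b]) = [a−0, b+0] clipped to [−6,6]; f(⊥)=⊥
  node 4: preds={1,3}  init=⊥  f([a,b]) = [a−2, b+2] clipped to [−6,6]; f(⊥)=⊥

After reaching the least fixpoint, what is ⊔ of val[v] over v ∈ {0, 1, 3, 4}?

Iteration log — 18 steps:
  step 1. node 0  ⊔preds=[-2,-1]  new=[-2,-1]  old=⊥  +wl: 
  step 2. node 1  ⊔preds=[-2,-1]  new=[-4,1]  old=⊥  +wl: 
  step 3. node 2  ⊔preds=[-4,1]  new=[-4,1]  old=⊥  +wl: 0,1
  step 4. node 3  ⊔preds=[-4,1]  new=[-4,1]  old=[-2,-1]  +wl: 2
  step 5. node 4  ⊔preds=[-4,1]  new=[-6,3]  old=⊥  +wl: 3
  step 6. node 0  ⊔preds=[-4,1]  new=[-4,1]  old=[-2,-1]  +wl: 
  step 7. node 1  ⊔preds=[-6,3]  new=[-6,5]  old=[-4,1]  +wl: 4
  step 8. node 2  ⊔preds=[-6,5]  new=[-6,5]  old=[-4,1]  +wl: 0,1
  step 9. node 3  ⊔preds=[-6,5]  new=[-6,5]  old=[-4,1]  +wl: 2
  step 10. node 4  ⊔preds=[-6,5]  new=[-6,6]  old=[-6,3]  +wl: 3
  step 11. node 0  ⊔preds=[-6,5]  new=[-6,5]  old=[-4,1]  +wl: 
  step 12. node 1  ⊔preds=[-6,6]  new=[-6,6]  old=[-6,5]  +wl: 4
  step 13. node 2  ⊔preds=[-6,6]  new=[-6,6]  old=[-6,5]  +wl: 0,1
  step 14. node 3  ⊔preds=[-6,6]  new=[-6,6]  old=[-6,5]  +wl: 2
  step 15. node 4  ⊔preds=[-6,6]  new=[-6,6]  stable
  step 16. node 0  ⊔preds=[-6,6]  new=[-6,6]  old=[-6,5]  +wl: 
  step 17. node 1  ⊔preds=[-6,6]  new=[-6,6]  stable
  step 18. node 2  ⊔preds=[-6,6]  new=[-6,6]  stable

Least fixpoint reached:
  node 0: [-6,6]
  node 1: [-6,6]
  node 2: [-6,6]
  node 3: [-6,6]
  node 4: [-6,6]

[-6,6]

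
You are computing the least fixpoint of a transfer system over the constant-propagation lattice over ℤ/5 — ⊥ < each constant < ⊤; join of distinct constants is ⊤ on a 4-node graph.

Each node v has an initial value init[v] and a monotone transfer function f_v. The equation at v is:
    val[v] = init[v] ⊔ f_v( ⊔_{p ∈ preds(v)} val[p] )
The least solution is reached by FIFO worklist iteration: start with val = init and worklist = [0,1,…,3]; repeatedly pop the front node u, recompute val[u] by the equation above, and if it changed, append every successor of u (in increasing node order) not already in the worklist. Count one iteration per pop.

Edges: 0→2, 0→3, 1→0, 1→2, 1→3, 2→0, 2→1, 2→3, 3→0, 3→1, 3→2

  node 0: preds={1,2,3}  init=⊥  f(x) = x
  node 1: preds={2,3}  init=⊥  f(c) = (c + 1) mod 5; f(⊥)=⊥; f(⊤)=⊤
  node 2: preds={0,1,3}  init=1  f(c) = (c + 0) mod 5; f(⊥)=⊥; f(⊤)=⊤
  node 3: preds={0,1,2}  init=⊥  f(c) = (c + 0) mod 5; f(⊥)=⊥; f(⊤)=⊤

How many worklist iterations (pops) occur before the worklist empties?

9

Worklist (9 pops):
  #1 pop 0: in=1 → 1 (was ⊥); enqueue []
  #2 pop 1: in=1 → 2 (was ⊥); enqueue [0]
  #3 pop 2: in=⊤ → ⊤ (was 1); enqueue [1]
  #4 pop 3: in=⊤ → ⊤ (was ⊥); enqueue [2]
  #5 pop 0: in=⊤ → ⊤ (was 1); enqueue [3]
  #6 pop 1: in=⊤ → ⊤ (was 2); enqueue [0]
  #7 pop 2: in=⊤ → ⊤ (no change)
  #8 pop 3: in=⊤ → ⊤ (no change)
  #9 pop 0: in=⊤ → ⊤ (no change)

Fixpoint:
  val[0] = ⊤
  val[1] = ⊤
  val[2] = ⊤
  val[3] = ⊤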